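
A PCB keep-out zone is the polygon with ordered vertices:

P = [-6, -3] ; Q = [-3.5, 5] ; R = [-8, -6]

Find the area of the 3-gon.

4.25

Apply the surveyor's formula: 2A = Σ (x_i·y_{i+1} − x_{i+1}·y_i), indices taken mod 3.
P→Q: (-6)(5) − (-3.5)(-3) = -40.5
Q→R: (-3.5)(-6) − (-8)(5) = 61
R→P: (-8)(-3) − (-6)(-6) = -12
Σ = 8.5
Area = |Σ|/2 = 4.25.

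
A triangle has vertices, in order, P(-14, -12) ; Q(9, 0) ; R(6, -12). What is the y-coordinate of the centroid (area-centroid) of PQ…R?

Apply the surveyor's formula. First the cross-terms c_i = x_i·y_{i+1} − x_{i+1}·y_i:
  108, -108, -240  ⇒  2A = -240, A = -120.
Then Σ (y_i + y_{i+1})·c_i = 5760, so ȳ = 5760 / (6·(-120)) = -8.

-8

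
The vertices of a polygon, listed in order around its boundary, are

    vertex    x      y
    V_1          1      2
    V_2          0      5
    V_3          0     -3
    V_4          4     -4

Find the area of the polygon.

14.5

Apply the surveyor's formula: 2A = Σ (x_i·y_{i+1} − x_{i+1}·y_i), indices taken mod 4.
Cross-terms: 5, 0, 12, 12  ⇒  Σ = 29
Area = |Σ|/2 = 14.5.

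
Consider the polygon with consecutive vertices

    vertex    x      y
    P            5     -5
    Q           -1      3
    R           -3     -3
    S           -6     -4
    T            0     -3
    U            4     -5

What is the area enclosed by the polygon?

P→Q: (5)(3) − (-1)(-5) = 10
Q→R: (-1)(-3) − (-3)(3) = 12
R→S: (-3)(-4) − (-6)(-3) = -6
S→T: (-6)(-3) − (0)(-4) = 18
T→U: (0)(-5) − (4)(-3) = 12
U→P: (4)(-5) − (5)(-5) = 5
Σ = 51
Area = |Σ|/2 = 25.5.

25.5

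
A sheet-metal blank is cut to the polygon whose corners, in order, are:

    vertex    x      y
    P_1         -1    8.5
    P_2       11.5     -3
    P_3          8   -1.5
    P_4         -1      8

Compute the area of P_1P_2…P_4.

13

Σ = (-94.75) + (6.75) + (62.5) + (-0.5) = -26
Area = |Σ|/2 = 13.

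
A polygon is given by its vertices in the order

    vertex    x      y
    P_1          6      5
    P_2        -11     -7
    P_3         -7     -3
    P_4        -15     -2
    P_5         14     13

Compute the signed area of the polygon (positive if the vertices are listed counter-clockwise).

Apply the shoelace formula: 2A = Σ (x_i·y_{i+1} − x_{i+1}·y_i), indices taken mod 5.
Σ = (13) + (-16) + (-31) + (-167) + (-8) = -209
Signed area = Σ/2 = -104.5 (negative ⇒ clockwise traversal).

-104.5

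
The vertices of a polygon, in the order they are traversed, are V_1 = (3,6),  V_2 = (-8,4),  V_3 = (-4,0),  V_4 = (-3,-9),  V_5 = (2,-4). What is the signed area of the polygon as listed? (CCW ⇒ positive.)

83

Apply the shoelace formula: 2A = Σ (x_i·y_{i+1} − x_{i+1}·y_i), indices taken mod 5.
Σ = (60) + (16) + (36) + (30) + (24) = 166
Signed area = Σ/2 = 83 (positive ⇒ counter-clockwise traversal).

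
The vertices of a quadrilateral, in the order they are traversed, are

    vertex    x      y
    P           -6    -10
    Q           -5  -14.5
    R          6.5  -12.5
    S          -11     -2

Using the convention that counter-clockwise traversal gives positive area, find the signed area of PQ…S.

Apply the surveyor's formula: 2A = Σ (x_i·y_{i+1} − x_{i+1}·y_i), indices taken mod 4.
Σ = (37) + (156.75) + (-150.5) + (98) = 141.25
Signed area = Σ/2 = 70.625 (positive ⇒ counter-clockwise traversal).

70.625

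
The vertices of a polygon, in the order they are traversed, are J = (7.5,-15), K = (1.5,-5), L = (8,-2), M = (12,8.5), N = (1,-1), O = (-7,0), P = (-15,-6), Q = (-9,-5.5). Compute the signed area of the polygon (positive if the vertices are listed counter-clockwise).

166.625

Apply Gauss's area formula: 2A = Σ (x_i·y_{i+1} − x_{i+1}·y_i), indices taken mod 8.
Σ = (-15) + (37) + (92) + (-20.5) + (-7) + (42) + (28.5) + (176.25) = 333.25
Signed area = Σ/2 = 166.625 (positive ⇒ counter-clockwise traversal).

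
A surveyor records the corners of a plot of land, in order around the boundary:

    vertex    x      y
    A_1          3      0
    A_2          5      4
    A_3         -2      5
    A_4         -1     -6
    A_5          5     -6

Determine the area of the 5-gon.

Apply the shoelace formula: 2A = Σ (x_i·y_{i+1} − x_{i+1}·y_i), indices taken mod 5.
Σ = (12) + (33) + (17) + (36) + (18) = 116
Area = |Σ|/2 = 58.

58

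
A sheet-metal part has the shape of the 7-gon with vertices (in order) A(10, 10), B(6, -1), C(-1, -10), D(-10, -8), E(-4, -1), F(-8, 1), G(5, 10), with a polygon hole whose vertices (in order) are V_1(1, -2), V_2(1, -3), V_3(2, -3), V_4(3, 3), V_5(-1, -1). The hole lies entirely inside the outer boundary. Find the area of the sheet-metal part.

Outer boundary:
Σ = (-70) + (-61) + (-92) + (-22) + (-12) + (-85) + (-50) = -392
Area = |Σ|/2 = 196.
Hole:
Cross-terms: -1, 3, 15, 0, 3  ⇒  Σ = 20
Area = |Σ|/2 = 10.
Net area = 196 − 10 = 186.

186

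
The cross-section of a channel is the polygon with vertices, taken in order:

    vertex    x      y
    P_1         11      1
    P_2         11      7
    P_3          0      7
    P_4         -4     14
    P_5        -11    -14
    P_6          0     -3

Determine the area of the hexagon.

223.5

Apply Gauss's area formula: 2A = Σ (x_i·y_{i+1} − x_{i+1}·y_i), indices taken mod 6.
Cross-terms: 66, 77, 28, 210, 33, 33  ⇒  Σ = 447
Area = |Σ|/2 = 223.5.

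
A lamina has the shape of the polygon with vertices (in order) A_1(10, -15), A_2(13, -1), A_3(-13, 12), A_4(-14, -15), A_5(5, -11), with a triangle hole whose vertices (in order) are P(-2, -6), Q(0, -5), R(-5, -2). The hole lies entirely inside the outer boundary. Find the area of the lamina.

Outer boundary:
Apply the shoelace (surveyor's) formula: 2A = Σ (x_i·y_{i+1} − x_{i+1}·y_i), indices taken mod 5.
Σ = (185) + (143) + (363) + (229) + (35) = 955
Area = |Σ|/2 = 477.5.
Hole:
Apply the surveyor's formula: 2A = Σ (x_i·y_{i+1} − x_{i+1}·y_i), indices taken mod 3.
P→Q: (-2)(-5) − (0)(-6) = 10
Q→R: (0)(-2) − (-5)(-5) = -25
R→P: (-5)(-6) − (-2)(-2) = 26
Σ = 11
Area = |Σ|/2 = 5.5.
Net area = 477.5 − 5.5 = 472.

472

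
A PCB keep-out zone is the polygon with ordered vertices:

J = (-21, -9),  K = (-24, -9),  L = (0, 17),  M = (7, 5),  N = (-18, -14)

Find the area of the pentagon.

347

Apply the surveyor's formula: 2A = Σ (x_i·y_{i+1} − x_{i+1}·y_i), indices taken mod 5.
Σ = (-27) + (-408) + (-119) + (-8) + (-132) = -694
Area = |Σ|/2 = 347.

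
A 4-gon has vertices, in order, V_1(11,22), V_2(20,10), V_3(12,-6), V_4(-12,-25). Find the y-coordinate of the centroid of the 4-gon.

Apply Gauss's area formula. First the cross-terms c_i = x_i·y_{i+1} − x_{i+1}·y_i:
  -330, -240, -372, 11  ⇒  2A = -931, A = -465.5.
Then Σ (y_i + y_{i+1})·c_i = -21, so ȳ = -21 / (6·(-465.5)) = 1/133.

1/133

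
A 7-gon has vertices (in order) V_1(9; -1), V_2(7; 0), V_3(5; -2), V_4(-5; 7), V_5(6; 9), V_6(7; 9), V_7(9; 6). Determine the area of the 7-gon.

Apply the surveyor's formula: 2A = Σ (x_i·y_{i+1} − x_{i+1}·y_i), indices taken mod 7.
V_1→V_2: (9)(0) − (7)(-1) = 7
V_2→V_3: (7)(-2) − (5)(0) = -14
V_3→V_4: (5)(7) − (-5)(-2) = 25
V_4→V_5: (-5)(9) − (6)(7) = -87
V_5→V_6: (6)(9) − (7)(9) = -9
V_6→V_7: (7)(6) − (9)(9) = -39
V_7→V_1: (9)(-1) − (9)(6) = -63
Σ = -180
Area = |Σ|/2 = 90.

90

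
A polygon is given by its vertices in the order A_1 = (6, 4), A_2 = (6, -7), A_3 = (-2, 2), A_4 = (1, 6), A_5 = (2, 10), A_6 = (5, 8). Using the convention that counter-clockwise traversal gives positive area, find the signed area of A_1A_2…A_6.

-73

Apply the surveyor's formula: 2A = Σ (x_i·y_{i+1} − x_{i+1}·y_i), indices taken mod 6.
Σ = (-66) + (-2) + (-14) + (-2) + (-34) + (-28) = -146
Signed area = Σ/2 = -73 (negative ⇒ clockwise traversal).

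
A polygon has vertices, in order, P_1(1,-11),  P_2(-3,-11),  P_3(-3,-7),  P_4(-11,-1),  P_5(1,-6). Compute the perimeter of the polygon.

36

|P_1P_2| = √((-4)² + (0)²) = √16 = 4
|P_2P_3| = √((0)² + (4)²) = √16 = 4
|P_3P_4| = √((-8)² + (6)²) = √100 = 10
|P_4P_5| = √((12)² + (-5)²) = √169 = 13
|P_5P_1| = √((0)² + (-5)²) = √25 = 5
Perimeter = 4 + 4 + 10 + 13 + 5 = 36.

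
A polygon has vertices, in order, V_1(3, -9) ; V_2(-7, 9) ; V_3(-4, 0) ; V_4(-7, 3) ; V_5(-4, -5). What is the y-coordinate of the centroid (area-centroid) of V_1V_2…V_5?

-260/129

Apply the shoelace (surveyor's) formula. First the cross-terms c_i = x_i·y_{i+1} − x_{i+1}·y_i:
  -36, 36, -12, 47, 51  ⇒  2A = 86, A = 43.
Then Σ (y_i + y_{i+1})·c_i = -520, so ȳ = -520 / (6·43) = -260/129.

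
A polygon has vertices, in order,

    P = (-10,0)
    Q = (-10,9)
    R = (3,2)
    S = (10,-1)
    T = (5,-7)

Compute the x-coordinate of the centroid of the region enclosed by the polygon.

-241/177

Apply Gauss's area formula. First the cross-terms c_i = x_i·y_{i+1} − x_{i+1}·y_i:
  -90, -47, -23, -65, -70  ⇒  2A = -295, A = -147.5.
Then Σ (x_i + x_{i+1})·c_i = 1205, so x̄ = 1205 / (6·(-147.5)) = -241/177.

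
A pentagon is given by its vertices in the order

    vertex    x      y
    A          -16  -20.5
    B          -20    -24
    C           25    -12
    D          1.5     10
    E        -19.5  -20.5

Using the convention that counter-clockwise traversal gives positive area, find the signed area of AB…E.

Apply the shoelace formula: 2A = Σ (x_i·y_{i+1} − x_{i+1}·y_i), indices taken mod 5.
Σ = (-26) + (840) + (268) + (164.25) + (71.75) = 1318
Signed area = Σ/2 = 659 (positive ⇒ counter-clockwise traversal).

659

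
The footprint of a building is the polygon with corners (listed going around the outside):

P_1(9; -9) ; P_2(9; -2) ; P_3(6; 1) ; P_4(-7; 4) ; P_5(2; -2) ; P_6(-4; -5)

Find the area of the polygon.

Σ = (63) + (21) + (31) + (6) + (-18) + (81) = 184
Area = |Σ|/2 = 92.

92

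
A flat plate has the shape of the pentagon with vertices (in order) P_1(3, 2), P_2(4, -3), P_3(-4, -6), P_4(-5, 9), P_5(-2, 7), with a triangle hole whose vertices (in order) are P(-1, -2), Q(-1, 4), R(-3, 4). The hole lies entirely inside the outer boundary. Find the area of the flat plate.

74.5

Outer boundary:
P_1→P_2: (3)(-3) − (4)(2) = -17
P_2→P_3: (4)(-6) − (-4)(-3) = -36
P_3→P_4: (-4)(9) − (-5)(-6) = -66
P_4→P_5: (-5)(7) − (-2)(9) = -17
P_5→P_1: (-2)(2) − (3)(7) = -25
Σ = -161
Area = |Σ|/2 = 80.5.
Hole:
Cross-terms: -6, 8, 10  ⇒  Σ = 12
Area = |Σ|/2 = 6.
Net area = 80.5 − 6 = 74.5.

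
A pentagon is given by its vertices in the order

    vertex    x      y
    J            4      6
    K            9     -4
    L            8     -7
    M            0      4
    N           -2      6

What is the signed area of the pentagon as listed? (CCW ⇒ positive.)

-48.5

Apply the shoelace (surveyor's) formula: 2A = Σ (x_i·y_{i+1} − x_{i+1}·y_i), indices taken mod 5.
Σ = (-70) + (-31) + (32) + (8) + (-36) = -97
Signed area = Σ/2 = -48.5 (negative ⇒ clockwise traversal).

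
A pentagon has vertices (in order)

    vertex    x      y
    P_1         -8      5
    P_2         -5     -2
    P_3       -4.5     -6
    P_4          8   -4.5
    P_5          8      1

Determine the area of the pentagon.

Σ = (41) + (21) + (68.25) + (44) + (48) = 222.25
Area = |Σ|/2 = 111.125.

111.125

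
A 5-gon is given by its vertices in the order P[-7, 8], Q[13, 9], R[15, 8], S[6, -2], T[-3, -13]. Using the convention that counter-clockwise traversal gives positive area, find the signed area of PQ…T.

-237.5

Σ = (-167) + (-31) + (-78) + (-84) + (-115) = -475
Signed area = Σ/2 = -237.5 (negative ⇒ clockwise traversal).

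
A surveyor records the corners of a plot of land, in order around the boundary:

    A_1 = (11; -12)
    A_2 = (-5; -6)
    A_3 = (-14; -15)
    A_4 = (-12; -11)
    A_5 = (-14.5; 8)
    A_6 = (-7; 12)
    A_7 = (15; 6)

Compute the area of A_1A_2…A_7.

Apply the shoelace (surveyor's) formula: 2A = Σ (x_i·y_{i+1} − x_{i+1}·y_i), indices taken mod 7.
A_1→A_2: (11)(-6) − (-5)(-12) = -126
A_2→A_3: (-5)(-15) − (-14)(-6) = -9
A_3→A_4: (-14)(-11) − (-12)(-15) = -26
A_4→A_5: (-12)(8) − (-14.5)(-11) = -255.5
A_5→A_6: (-14.5)(12) − (-7)(8) = -118
A_6→A_7: (-7)(6) − (15)(12) = -222
A_7→A_1: (15)(-12) − (11)(6) = -246
Σ = -1002.5
Area = |Σ|/2 = 501.25.

501.25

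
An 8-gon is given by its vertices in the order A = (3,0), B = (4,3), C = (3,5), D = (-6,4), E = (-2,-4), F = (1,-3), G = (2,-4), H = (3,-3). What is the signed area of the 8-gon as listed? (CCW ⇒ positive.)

Apply Gauss's area formula: 2A = Σ (x_i·y_{i+1} − x_{i+1}·y_i), indices taken mod 8.
Σ = (9) + (11) + (42) + (32) + (10) + (2) + (6) + (9) = 121
Signed area = Σ/2 = 60.5 (positive ⇒ counter-clockwise traversal).

60.5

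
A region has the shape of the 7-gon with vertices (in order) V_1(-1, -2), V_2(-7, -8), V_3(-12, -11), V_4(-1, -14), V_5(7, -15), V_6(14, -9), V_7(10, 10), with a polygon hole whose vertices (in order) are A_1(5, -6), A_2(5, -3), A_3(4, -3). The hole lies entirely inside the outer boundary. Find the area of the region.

Outer boundary:
V_1→V_2: (-1)(-8) − (-7)(-2) = -6
V_2→V_3: (-7)(-11) − (-12)(-8) = -19
V_3→V_4: (-12)(-14) − (-1)(-11) = 157
V_4→V_5: (-1)(-15) − (7)(-14) = 113
V_5→V_6: (7)(-9) − (14)(-15) = 147
V_6→V_7: (14)(10) − (10)(-9) = 230
V_7→V_1: (10)(-2) − (-1)(10) = -10
Σ = 612
Area = |Σ|/2 = 306.
Hole:
Σ = (15) + (-3) + (-9) = 3
Area = |Σ|/2 = 1.5.
Net area = 306 − 1.5 = 304.5.

304.5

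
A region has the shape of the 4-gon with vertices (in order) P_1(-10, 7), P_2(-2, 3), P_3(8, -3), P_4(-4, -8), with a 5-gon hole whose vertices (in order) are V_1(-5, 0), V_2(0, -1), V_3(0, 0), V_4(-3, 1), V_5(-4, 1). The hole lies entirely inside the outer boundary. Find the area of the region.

103.5

Outer boundary:
Apply the surveyor's formula: 2A = Σ (x_i·y_{i+1} − x_{i+1}·y_i), indices taken mod 4.
P_1→P_2: (-10)(3) − (-2)(7) = -16
P_2→P_3: (-2)(-3) − (8)(3) = -18
P_3→P_4: (8)(-8) − (-4)(-3) = -76
P_4→P_1: (-4)(7) − (-10)(-8) = -108
Σ = -218
Area = |Σ|/2 = 109.
Hole:
Cross-terms: 5, 0, 0, 1, 5  ⇒  Σ = 11
Area = |Σ|/2 = 5.5.
Net area = 109 − 5.5 = 103.5.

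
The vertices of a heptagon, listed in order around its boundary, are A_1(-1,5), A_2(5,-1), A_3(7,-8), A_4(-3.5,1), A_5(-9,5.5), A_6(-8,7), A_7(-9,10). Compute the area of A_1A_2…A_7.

Σ = (-24) + (-33) + (-21) + (-10.25) + (-19) + (-17) + (-35) = -159.25
Area = |Σ|/2 = 79.625.

79.625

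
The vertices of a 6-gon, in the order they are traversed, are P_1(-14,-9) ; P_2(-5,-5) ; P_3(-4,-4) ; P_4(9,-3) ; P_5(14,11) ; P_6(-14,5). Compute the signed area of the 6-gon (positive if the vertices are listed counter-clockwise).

317

Apply the shoelace formula: 2A = Σ (x_i·y_{i+1} − x_{i+1}·y_i), indices taken mod 6.
Cross-terms: 25, 0, 48, 141, 224, 196  ⇒  Σ = 634
Signed area = Σ/2 = 317 (positive ⇒ counter-clockwise traversal).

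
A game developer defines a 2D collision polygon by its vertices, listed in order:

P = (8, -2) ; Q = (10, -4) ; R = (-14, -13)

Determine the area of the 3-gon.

33

P→Q: (8)(-4) − (10)(-2) = -12
Q→R: (10)(-13) − (-14)(-4) = -186
R→P: (-14)(-2) − (8)(-13) = 132
Σ = -66
Area = |Σ|/2 = 33.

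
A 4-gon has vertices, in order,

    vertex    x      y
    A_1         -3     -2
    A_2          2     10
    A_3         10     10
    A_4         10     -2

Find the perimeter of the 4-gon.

46

|A_1A_2| = √((5)² + (12)²) = √169 = 13
|A_2A_3| = √((8)² + (0)²) = √64 = 8
|A_3A_4| = √((0)² + (-12)²) = √144 = 12
|A_4A_1| = √((-13)² + (0)²) = √169 = 13
Perimeter = 13 + 8 + 12 + 13 = 46.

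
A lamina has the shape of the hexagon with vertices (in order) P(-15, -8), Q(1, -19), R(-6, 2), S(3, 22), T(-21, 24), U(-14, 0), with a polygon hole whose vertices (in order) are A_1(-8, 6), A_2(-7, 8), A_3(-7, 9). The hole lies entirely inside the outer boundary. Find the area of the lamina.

512

Outer boundary:
Apply the shoelace (surveyor's) formula: 2A = Σ (x_i·y_{i+1} − x_{i+1}·y_i), indices taken mod 6.
Σ = (293) + (-112) + (-138) + (534) + (336) + (112) = 1025
Area = |Σ|/2 = 512.5.
Hole:
Apply the surveyor's formula: 2A = Σ (x_i·y_{i+1} − x_{i+1}·y_i), indices taken mod 3.
A_1→A_2: (-8)(8) − (-7)(6) = -22
A_2→A_3: (-7)(9) − (-7)(8) = -7
A_3→A_1: (-7)(6) − (-8)(9) = 30
Σ = 1
Area = |Σ|/2 = 0.5.
Net area = 512.5 − 0.5 = 512.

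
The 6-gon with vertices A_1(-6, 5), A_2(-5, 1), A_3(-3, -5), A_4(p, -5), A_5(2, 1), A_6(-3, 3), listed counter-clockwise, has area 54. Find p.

4

Write out the shoelace sum; only the two edges meeting at A_4 involve p:
2·Area = [((-3)·(-5) − p·(-5)) + (p·1 − 2·(-5))] + 59
       = 6·p + 84 = 108
⇒ p = 4.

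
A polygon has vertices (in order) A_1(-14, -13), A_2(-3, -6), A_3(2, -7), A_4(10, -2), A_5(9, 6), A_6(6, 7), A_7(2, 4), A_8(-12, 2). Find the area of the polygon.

247.5

Apply Gauss's area formula: 2A = Σ (x_i·y_{i+1} − x_{i+1}·y_i), indices taken mod 8.
Cross-terms: 45, 33, 66, 78, 27, 10, 52, 184  ⇒  Σ = 495
Area = |Σ|/2 = 247.5.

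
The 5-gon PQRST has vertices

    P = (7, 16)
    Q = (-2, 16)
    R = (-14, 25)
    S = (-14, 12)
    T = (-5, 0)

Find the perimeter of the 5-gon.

|PQ| = √((-9)² + (0)²) = √81 = 9
|QR| = √((-12)² + (9)²) = √225 = 15
|RS| = √((0)² + (-13)²) = √169 = 13
|ST| = √((9)² + (-12)²) = √225 = 15
|TP| = √((12)² + (16)²) = √400 = 20
Perimeter = 9 + 15 + 13 + 15 + 20 = 72.

72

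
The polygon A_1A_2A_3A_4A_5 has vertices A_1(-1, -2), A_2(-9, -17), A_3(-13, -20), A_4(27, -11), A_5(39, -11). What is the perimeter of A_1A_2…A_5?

|A_1A_2| = √((-8)² + (-15)²) = √289 = 17
|A_2A_3| = √((-4)² + (-3)²) = √25 = 5
|A_3A_4| = √((40)² + (9)²) = √1681 = 41
|A_4A_5| = √((12)² + (0)²) = √144 = 12
|A_5A_1| = √((-40)² + (9)²) = √1681 = 41
Perimeter = 17 + 5 + 41 + 12 + 41 = 116.

116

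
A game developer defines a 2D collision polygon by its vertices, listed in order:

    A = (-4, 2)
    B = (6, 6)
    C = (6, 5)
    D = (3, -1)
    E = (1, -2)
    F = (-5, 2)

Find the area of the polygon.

Σ = (-36) + (-6) + (-21) + (-5) + (-8) + (-2) = -78
Area = |Σ|/2 = 39.

39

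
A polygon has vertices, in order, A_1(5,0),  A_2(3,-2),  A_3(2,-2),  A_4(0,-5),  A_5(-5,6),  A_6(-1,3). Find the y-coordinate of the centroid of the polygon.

Apply the shoelace formula. First the cross-terms c_i = x_i·y_{i+1} − x_{i+1}·y_i:
  -10, -2, -10, -25, -9, -15  ⇒  2A = -71, A = -35.5.
Then Σ (y_i + y_{i+1})·c_i = -53, so ȳ = -53 / (6·(-35.5)) = 53/213.

53/213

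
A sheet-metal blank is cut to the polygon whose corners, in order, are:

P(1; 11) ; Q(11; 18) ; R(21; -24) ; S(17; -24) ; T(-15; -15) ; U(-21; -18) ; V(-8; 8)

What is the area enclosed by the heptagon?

954.5

Cross-terms: -103, -642, -96, -615, -45, -312, -96  ⇒  Σ = -1909
Area = |Σ|/2 = 954.5.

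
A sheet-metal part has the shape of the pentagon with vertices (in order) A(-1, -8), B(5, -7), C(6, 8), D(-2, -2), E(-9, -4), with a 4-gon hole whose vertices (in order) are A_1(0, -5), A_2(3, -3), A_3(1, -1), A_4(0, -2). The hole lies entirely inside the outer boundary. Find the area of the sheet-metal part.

89

Outer boundary:
Apply Gauss's area formula: 2A = Σ (x_i·y_{i+1} − x_{i+1}·y_i), indices taken mod 5.
A→B: (-1)(-7) − (5)(-8) = 47
B→C: (5)(8) − (6)(-7) = 82
C→D: (6)(-2) − (-2)(8) = 4
D→E: (-2)(-4) − (-9)(-2) = -10
E→A: (-9)(-8) − (-1)(-4) = 68
Σ = 191
Area = |Σ|/2 = 95.5.
Hole:
Apply Gauss's area formula: 2A = Σ (x_i·y_{i+1} − x_{i+1}·y_i), indices taken mod 4.
A_1→A_2: (0)(-3) − (3)(-5) = 15
A_2→A_3: (3)(-1) − (1)(-3) = 0
A_3→A_4: (1)(-2) − (0)(-1) = -2
A_4→A_1: (0)(-5) − (0)(-2) = 0
Σ = 13
Area = |Σ|/2 = 6.5.
Net area = 95.5 − 6.5 = 89.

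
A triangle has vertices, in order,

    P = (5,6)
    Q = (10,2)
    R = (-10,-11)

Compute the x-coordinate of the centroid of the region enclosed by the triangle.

Apply the shoelace formula. First the cross-terms c_i = x_i·y_{i+1} − x_{i+1}·y_i:
  -50, -90, -5  ⇒  2A = -145, A = -72.5.
Then Σ (x_i + x_{i+1})·c_i = -725, so x̄ = -725 / (6·(-72.5)) = 5/3.

5/3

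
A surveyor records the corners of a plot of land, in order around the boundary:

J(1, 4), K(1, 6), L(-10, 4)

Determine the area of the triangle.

Apply the shoelace formula: 2A = Σ (x_i·y_{i+1} − x_{i+1}·y_i), indices taken mod 3.
J→K: (1)(6) − (1)(4) = 2
K→L: (1)(4) − (-10)(6) = 64
L→J: (-10)(4) − (1)(4) = -44
Σ = 22
Area = |Σ|/2 = 11.

11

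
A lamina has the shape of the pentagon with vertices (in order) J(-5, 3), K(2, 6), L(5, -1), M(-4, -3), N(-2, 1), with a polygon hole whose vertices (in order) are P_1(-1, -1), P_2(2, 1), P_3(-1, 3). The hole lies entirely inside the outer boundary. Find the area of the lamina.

Outer boundary:
Σ = (-36) + (-32) + (-19) + (-10) + (-1) = -98
Area = |Σ|/2 = 49.
Hole:
Σ = (1) + (7) + (4) = 12
Area = |Σ|/2 = 6.
Net area = 49 − 6 = 43.

43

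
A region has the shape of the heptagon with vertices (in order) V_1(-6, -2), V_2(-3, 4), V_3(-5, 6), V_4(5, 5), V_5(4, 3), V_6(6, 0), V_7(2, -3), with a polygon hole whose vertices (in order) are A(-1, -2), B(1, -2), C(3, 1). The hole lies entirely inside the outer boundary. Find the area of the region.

70

Outer boundary:
Apply the shoelace (surveyor's) formula: 2A = Σ (x_i·y_{i+1} − x_{i+1}·y_i), indices taken mod 7.
Σ = (-30) + (2) + (-55) + (-5) + (-18) + (-18) + (-22) = -146
Area = |Σ|/2 = 73.
Hole:
Apply the surveyor's formula: 2A = Σ (x_i·y_{i+1} − x_{i+1}·y_i), indices taken mod 3.
A→B: (-1)(-2) − (1)(-2) = 4
B→C: (1)(1) − (3)(-2) = 7
C→A: (3)(-2) − (-1)(1) = -5
Σ = 6
Area = |Σ|/2 = 3.
Net area = 73 − 3 = 70.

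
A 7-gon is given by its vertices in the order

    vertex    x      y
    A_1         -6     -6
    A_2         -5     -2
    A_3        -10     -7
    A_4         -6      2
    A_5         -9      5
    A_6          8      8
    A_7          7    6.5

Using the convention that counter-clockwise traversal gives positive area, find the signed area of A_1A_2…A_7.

Σ = (-18) + (15) + (-62) + (-12) + (-112) + (-4) + (-3) = -196
Signed area = Σ/2 = -98 (negative ⇒ clockwise traversal).

-98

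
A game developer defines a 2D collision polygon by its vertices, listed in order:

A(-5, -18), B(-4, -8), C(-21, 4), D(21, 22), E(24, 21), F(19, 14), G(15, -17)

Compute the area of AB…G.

900

A→B: (-5)(-8) − (-4)(-18) = -32
B→C: (-4)(4) − (-21)(-8) = -184
C→D: (-21)(22) − (21)(4) = -546
D→E: (21)(21) − (24)(22) = -87
E→F: (24)(14) − (19)(21) = -63
F→G: (19)(-17) − (15)(14) = -533
G→A: (15)(-18) − (-5)(-17) = -355
Σ = -1800
Area = |Σ|/2 = 900.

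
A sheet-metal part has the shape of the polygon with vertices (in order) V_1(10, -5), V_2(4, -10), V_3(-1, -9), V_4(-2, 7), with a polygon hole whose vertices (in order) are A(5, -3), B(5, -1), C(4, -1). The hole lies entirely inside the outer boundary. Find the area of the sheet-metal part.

104.5

Outer boundary:
Apply the shoelace formula: 2A = Σ (x_i·y_{i+1} − x_{i+1}·y_i), indices taken mod 4.
Cross-terms: -80, -46, -25, -60  ⇒  Σ = -211
Area = |Σ|/2 = 105.5.
Hole:
Apply Gauss's area formula: 2A = Σ (x_i·y_{i+1} − x_{i+1}·y_i), indices taken mod 3.
Cross-terms: 10, -1, -7  ⇒  Σ = 2
Area = |Σ|/2 = 1.
Net area = 105.5 − 1 = 104.5.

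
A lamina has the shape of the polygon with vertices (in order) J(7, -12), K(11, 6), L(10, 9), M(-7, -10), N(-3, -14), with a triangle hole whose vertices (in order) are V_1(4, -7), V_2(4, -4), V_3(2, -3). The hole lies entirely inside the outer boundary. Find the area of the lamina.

Outer boundary:
Σ = (174) + (39) + (-37) + (68) + (134) = 378
Area = |Σ|/2 = 189.
Hole:
Apply the surveyor's formula: 2A = Σ (x_i·y_{i+1} − x_{i+1}·y_i), indices taken mod 3.
Σ = (12) + (-4) + (-2) = 6
Area = |Σ|/2 = 3.
Net area = 189 − 3 = 186.

186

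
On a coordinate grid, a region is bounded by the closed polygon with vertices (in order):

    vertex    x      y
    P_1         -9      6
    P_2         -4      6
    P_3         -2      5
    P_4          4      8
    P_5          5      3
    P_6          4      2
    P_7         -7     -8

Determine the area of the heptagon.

Apply Gauss's area formula: 2A = Σ (x_i·y_{i+1} − x_{i+1}·y_i), indices taken mod 7.
Σ = (-30) + (-8) + (-36) + (-28) + (-2) + (-18) + (-114) = -236
Area = |Σ|/2 = 118.

118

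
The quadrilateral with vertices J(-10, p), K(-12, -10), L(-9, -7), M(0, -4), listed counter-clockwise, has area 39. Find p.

-1

Write out the shoelace sum; only the two edges meeting at J involve p:
2·Area = [(0·p − (-10)·(-4)) + ((-10)·(-10) − (-12)·p)] + 30
       = 12·p + 90 = 78
⇒ p = -1.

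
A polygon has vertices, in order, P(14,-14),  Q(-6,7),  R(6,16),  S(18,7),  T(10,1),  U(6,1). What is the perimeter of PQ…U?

|PQ| = √((-20)² + (21)²) = √841 = 29
|QR| = √((12)² + (9)²) = √225 = 15
|RS| = √((12)² + (-9)²) = √225 = 15
|ST| = √((-8)² + (-6)²) = √100 = 10
|TU| = √((-4)² + (0)²) = √16 = 4
|UP| = √((8)² + (-15)²) = √289 = 17
Perimeter = 29 + 15 + 15 + 10 + 4 + 17 = 90.

90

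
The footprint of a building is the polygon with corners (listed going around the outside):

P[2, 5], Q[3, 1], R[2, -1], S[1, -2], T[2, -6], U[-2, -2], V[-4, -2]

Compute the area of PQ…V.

Apply the surveyor's formula: 2A = Σ (x_i·y_{i+1} − x_{i+1}·y_i), indices taken mod 7.
Σ = (-13) + (-5) + (-3) + (-2) + (-16) + (-4) + (-16) = -59
Area = |Σ|/2 = 29.5.

29.5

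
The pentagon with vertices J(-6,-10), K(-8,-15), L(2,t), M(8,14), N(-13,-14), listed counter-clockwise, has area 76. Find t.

The doubled signed area Σ (x_i y_{i+1} − x_{i+1} y_i) is linear in t.
With t=0 it equals 184; the coefficient of t is -16 (from the two edges through L).
So -16·t + 184 = 2·76 = 152 ⇒ t = 2.

2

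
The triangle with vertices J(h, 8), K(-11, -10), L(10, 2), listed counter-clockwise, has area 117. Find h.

1

Write out the shoelace sum; only the two edges meeting at J involve h:
2·Area = [(10·8 − h·2) + (h·(-10) − (-11)·8)] + 78
       = -12·h + 246 = 234
⇒ h = 1.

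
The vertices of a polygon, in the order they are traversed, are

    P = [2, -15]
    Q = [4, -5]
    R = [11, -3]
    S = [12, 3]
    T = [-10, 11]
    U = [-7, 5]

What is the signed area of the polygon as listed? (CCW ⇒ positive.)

Apply the shoelace (surveyor's) formula: 2A = Σ (x_i·y_{i+1} − x_{i+1}·y_i), indices taken mod 6.
P→Q: (2)(-5) − (4)(-15) = 50
Q→R: (4)(-3) − (11)(-5) = 43
R→S: (11)(3) − (12)(-3) = 69
S→T: (12)(11) − (-10)(3) = 162
T→U: (-10)(5) − (-7)(11) = 27
U→P: (-7)(-15) − (2)(5) = 95
Σ = 446
Signed area = Σ/2 = 223 (positive ⇒ counter-clockwise traversal).

223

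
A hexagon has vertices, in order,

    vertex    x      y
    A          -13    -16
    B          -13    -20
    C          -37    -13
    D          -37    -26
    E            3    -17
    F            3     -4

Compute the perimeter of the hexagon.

|AB| = √((0)² + (-4)²) = √16 = 4
|BC| = √((-24)² + (7)²) = √625 = 25
|CD| = √((0)² + (-13)²) = √169 = 13
|DE| = √((40)² + (9)²) = √1681 = 41
|EF| = √((0)² + (13)²) = √169 = 13
|FA| = √((-16)² + (-12)²) = √400 = 20
Perimeter = 4 + 25 + 13 + 41 + 13 + 20 = 116.

116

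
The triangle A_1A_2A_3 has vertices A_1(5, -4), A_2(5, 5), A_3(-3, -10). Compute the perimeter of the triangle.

36

|A_1A_2| = √((0)² + (9)²) = √81 = 9
|A_2A_3| = √((-8)² + (-15)²) = √289 = 17
|A_3A_1| = √((8)² + (6)²) = √100 = 10
Perimeter = 9 + 17 + 10 = 36.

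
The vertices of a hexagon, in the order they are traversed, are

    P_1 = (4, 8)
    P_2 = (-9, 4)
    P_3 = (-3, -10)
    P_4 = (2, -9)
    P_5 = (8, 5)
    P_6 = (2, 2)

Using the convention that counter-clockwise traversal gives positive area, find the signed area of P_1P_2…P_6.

Apply the shoelace (surveyor's) formula: 2A = Σ (x_i·y_{i+1} − x_{i+1}·y_i), indices taken mod 6.
Cross-terms: 88, 102, 47, 82, 6, 8  ⇒  Σ = 333
Signed area = Σ/2 = 166.5 (positive ⇒ counter-clockwise traversal).

166.5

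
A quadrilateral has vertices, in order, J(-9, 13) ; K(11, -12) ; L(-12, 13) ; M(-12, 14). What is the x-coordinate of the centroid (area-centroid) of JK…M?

Apply the surveyor's formula. First the cross-terms c_i = x_i·y_{i+1} − x_{i+1}·y_i:
  -35, -1, -12, -30  ⇒  2A = -78, A = -39.
Then Σ (x_i + x_{i+1})·c_i = 849, so x̄ = 849 / (6·(-39)) = -283/78.

-283/78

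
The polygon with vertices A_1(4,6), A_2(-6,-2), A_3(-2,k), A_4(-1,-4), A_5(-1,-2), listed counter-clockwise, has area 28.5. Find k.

The doubled signed area Σ (x_i y_{i+1} − x_{i+1} y_i) is linear in k.
With k=0 it equals 32; the coefficient of k is -5 (from the two edges through A_3).
So -5·k + 32 = 2·28.5 = 57 ⇒ k = -5.

-5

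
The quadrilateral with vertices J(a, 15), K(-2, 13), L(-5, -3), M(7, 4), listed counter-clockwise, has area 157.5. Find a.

12

The doubled signed area Σ (x_i y_{i+1} − x_{i+1} y_i) is linear in a.
With a=0 it equals 207; the coefficient of a is 9 (from the two edges through J).
So 9·a + 207 = 2·157.5 = 315 ⇒ a = 12.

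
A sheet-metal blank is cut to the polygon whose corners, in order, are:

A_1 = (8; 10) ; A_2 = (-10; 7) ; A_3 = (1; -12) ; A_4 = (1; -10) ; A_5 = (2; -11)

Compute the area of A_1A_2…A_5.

Apply the surveyor's formula: 2A = Σ (x_i·y_{i+1} − x_{i+1}·y_i), indices taken mod 5.
A_1→A_2: (8)(7) − (-10)(10) = 156
A_2→A_3: (-10)(-12) − (1)(7) = 113
A_3→A_4: (1)(-10) − (1)(-12) = 2
A_4→A_5: (1)(-11) − (2)(-10) = 9
A_5→A_1: (2)(10) − (8)(-11) = 108
Σ = 388
Area = |Σ|/2 = 194.

194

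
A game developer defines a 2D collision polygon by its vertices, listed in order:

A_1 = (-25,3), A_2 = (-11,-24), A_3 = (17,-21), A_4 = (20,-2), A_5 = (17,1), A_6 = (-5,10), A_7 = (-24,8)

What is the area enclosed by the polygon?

1107.5

Apply Gauss's area formula: 2A = Σ (x_i·y_{i+1} − x_{i+1}·y_i), indices taken mod 7.
Σ = (633) + (639) + (386) + (54) + (175) + (200) + (128) = 2215
Area = |Σ|/2 = 1107.5.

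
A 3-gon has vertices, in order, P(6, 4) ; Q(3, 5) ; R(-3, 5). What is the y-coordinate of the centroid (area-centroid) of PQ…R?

Apply the surveyor's formula. First the cross-terms c_i = x_i·y_{i+1} − x_{i+1}·y_i:
  18, 30, -42  ⇒  2A = 6, A = 3.
Then Σ (y_i + y_{i+1})·c_i = 84, so ȳ = 84 / (6·3) = 14/3.

14/3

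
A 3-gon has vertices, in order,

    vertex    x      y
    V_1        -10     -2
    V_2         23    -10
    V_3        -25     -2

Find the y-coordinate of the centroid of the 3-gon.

-14/3

Apply the surveyor's formula. First the cross-terms c_i = x_i·y_{i+1} − x_{i+1}·y_i:
  146, -296, 30  ⇒  2A = -120, A = -60.
Then Σ (y_i + y_{i+1})·c_i = 1680, so ȳ = 1680 / (6·(-60)) = -14/3.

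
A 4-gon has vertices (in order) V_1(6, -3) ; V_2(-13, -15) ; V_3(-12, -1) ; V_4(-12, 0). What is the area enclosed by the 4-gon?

136

V_1→V_2: (6)(-15) − (-13)(-3) = -129
V_2→V_3: (-13)(-1) − (-12)(-15) = -167
V_3→V_4: (-12)(0) − (-12)(-1) = -12
V_4→V_1: (-12)(-3) − (6)(0) = 36
Σ = -272
Area = |Σ|/2 = 136.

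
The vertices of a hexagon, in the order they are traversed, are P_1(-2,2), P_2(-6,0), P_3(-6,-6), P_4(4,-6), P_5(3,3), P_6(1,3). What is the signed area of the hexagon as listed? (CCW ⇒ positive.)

Apply the shoelace (surveyor's) formula: 2A = Σ (x_i·y_{i+1} − x_{i+1}·y_i), indices taken mod 6.
P_1→P_2: (-2)(0) − (-6)(2) = 12
P_2→P_3: (-6)(-6) − (-6)(0) = 36
P_3→P_4: (-6)(-6) − (4)(-6) = 60
P_4→P_5: (4)(3) − (3)(-6) = 30
P_5→P_6: (3)(3) − (1)(3) = 6
P_6→P_1: (1)(2) − (-2)(3) = 8
Σ = 152
Signed area = Σ/2 = 76 (positive ⇒ counter-clockwise traversal).

76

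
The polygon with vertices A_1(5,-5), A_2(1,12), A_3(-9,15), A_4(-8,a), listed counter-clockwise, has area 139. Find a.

5

The doubled signed area Σ (x_i y_{i+1} − x_{i+1} y_i) is linear in a.
With a=0 it equals 348; the coefficient of a is -14 (from the two edges through A_4).
So -14·a + 348 = 2·139 = 278 ⇒ a = 5.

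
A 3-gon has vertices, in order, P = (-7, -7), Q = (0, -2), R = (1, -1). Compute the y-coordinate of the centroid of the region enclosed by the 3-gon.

Apply the shoelace (surveyor's) formula. First the cross-terms c_i = x_i·y_{i+1} − x_{i+1}·y_i:
  14, 2, -14  ⇒  2A = 2, A = 1.
Then Σ (y_i + y_{i+1})·c_i = -20, so ȳ = -20 / (6·1) = -10/3.

-10/3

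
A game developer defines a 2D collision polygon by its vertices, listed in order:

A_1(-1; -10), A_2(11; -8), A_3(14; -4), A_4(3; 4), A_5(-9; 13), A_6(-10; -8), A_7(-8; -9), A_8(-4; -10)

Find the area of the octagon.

Apply Gauss's area formula: 2A = Σ (x_i·y_{i+1} − x_{i+1}·y_i), indices taken mod 8.
A_1→A_2: (-1)(-8) − (11)(-10) = 118
A_2→A_3: (11)(-4) − (14)(-8) = 68
A_3→A_4: (14)(4) − (3)(-4) = 68
A_4→A_5: (3)(13) − (-9)(4) = 75
A_5→A_6: (-9)(-8) − (-10)(13) = 202
A_6→A_7: (-10)(-9) − (-8)(-8) = 26
A_7→A_8: (-8)(-10) − (-4)(-9) = 44
A_8→A_1: (-4)(-10) − (-1)(-10) = 30
Σ = 631
Area = |Σ|/2 = 315.5.

315.5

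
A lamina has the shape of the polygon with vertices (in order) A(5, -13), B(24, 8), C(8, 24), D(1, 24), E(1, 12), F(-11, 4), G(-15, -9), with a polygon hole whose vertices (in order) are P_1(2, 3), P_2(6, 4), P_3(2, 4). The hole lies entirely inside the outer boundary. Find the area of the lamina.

Outer boundary:
Cross-terms: 352, 512, 168, -12, 136, 159, 240  ⇒  Σ = 1555
Area = |Σ|/2 = 777.5.
Hole:
Σ = (-10) + (16) + (-2) = 4
Area = |Σ|/2 = 2.
Net area = 777.5 − 2 = 775.5.

775.5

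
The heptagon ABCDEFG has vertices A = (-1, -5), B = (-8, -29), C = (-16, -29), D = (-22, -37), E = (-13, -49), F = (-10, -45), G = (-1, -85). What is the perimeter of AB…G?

|AB| = √((-7)² + (-24)²) = √625 = 25
|BC| = √((-8)² + (0)²) = √64 = 8
|CD| = √((-6)² + (-8)²) = √100 = 10
|DE| = √((9)² + (-12)²) = √225 = 15
|EF| = √((3)² + (4)²) = √25 = 5
|FG| = √((9)² + (-40)²) = √1681 = 41
|GA| = √((0)² + (80)²) = √6400 = 80
Perimeter = 25 + 8 + 10 + 15 + 5 + 41 + 80 = 184.

184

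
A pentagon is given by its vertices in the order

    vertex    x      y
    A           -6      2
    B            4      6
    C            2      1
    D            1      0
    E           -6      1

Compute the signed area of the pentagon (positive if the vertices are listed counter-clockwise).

-29

Apply the shoelace formula: 2A = Σ (x_i·y_{i+1} − x_{i+1}·y_i), indices taken mod 5.
Σ = (-44) + (-8) + (-1) + (1) + (-6) = -58
Signed area = Σ/2 = -29 (negative ⇒ clockwise traversal).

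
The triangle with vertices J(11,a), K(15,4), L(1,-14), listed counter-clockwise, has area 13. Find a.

-3

The doubled signed area Σ (x_i y_{i+1} − x_{i+1} y_i) is linear in a.
With a=0 it equals -16; the coefficient of a is -14 (from the two edges through J).
So -14·a + -16 = 2·13 = 26 ⇒ a = -3.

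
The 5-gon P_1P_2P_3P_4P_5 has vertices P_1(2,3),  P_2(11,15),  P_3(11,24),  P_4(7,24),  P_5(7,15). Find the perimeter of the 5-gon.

|P_1P_2| = √((9)² + (12)²) = √225 = 15
|P_2P_3| = √((0)² + (9)²) = √81 = 9
|P_3P_4| = √((-4)² + (0)²) = √16 = 4
|P_4P_5| = √((0)² + (-9)²) = √81 = 9
|P_5P_1| = √((-5)² + (-12)²) = √169 = 13
Perimeter = 15 + 9 + 4 + 9 + 13 = 50.

50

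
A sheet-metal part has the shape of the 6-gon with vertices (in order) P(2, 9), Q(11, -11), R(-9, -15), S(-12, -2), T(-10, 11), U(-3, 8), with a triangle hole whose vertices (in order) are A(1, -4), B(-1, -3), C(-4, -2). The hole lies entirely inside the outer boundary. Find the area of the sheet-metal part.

Outer boundary:
Σ = (-121) + (-264) + (-162) + (-152) + (-47) + (-43) = -789
Area = |Σ|/2 = 394.5.
Hole:
Apply the shoelace (surveyor's) formula: 2A = Σ (x_i·y_{i+1} − x_{i+1}·y_i), indices taken mod 3.
A→B: (1)(-3) − (-1)(-4) = -7
B→C: (-1)(-2) − (-4)(-3) = -10
C→A: (-4)(-4) − (1)(-2) = 18
Σ = 1
Area = |Σ|/2 = 0.5.
Net area = 394.5 − 0.5 = 394.

394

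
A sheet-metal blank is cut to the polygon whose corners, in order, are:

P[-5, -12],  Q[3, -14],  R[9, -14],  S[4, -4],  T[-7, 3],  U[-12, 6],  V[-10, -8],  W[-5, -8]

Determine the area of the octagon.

Cross-terms: 106, 84, 20, -16, -6, 156, 40, 20  ⇒  Σ = 404
Area = |Σ|/2 = 202.

202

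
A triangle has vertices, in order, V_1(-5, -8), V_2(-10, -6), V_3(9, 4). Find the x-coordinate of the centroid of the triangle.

Apply the shoelace (surveyor's) formula. First the cross-terms c_i = x_i·y_{i+1} − x_{i+1}·y_i:
  -50, 14, -52  ⇒  2A = -88, A = -44.
Then Σ (x_i + x_{i+1})·c_i = 528, so x̄ = 528 / (6·(-44)) = -2.

-2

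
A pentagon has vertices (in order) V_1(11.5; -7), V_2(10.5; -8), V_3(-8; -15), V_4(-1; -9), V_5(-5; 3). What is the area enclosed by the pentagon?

Apply Gauss's area formula: 2A = Σ (x_i·y_{i+1} − x_{i+1}·y_i), indices taken mod 5.
Σ = (-18.5) + (-221.5) + (57) + (-48) + (0.5) = -230.5
Area = |Σ|/2 = 115.25.

115.25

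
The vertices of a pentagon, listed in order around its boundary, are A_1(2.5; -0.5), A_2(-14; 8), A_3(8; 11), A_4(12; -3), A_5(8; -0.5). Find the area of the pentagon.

Apply Gauss's area formula: 2A = Σ (x_i·y_{i+1} − x_{i+1}·y_i), indices taken mod 5.
Σ = (13) + (-218) + (-156) + (18) + (-2.75) = -345.75
Area = |Σ|/2 = 172.875.

172.875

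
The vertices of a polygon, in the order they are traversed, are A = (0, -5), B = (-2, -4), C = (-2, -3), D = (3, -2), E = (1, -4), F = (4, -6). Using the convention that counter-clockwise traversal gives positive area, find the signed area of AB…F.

-9.5

Cross-terms: -10, -2, 13, -10, 10, -20  ⇒  Σ = -19
Signed area = Σ/2 = -9.5 (negative ⇒ clockwise traversal).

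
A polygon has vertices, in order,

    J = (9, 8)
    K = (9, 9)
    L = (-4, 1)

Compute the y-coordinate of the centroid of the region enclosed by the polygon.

Apply the surveyor's formula. First the cross-terms c_i = x_i·y_{i+1} − x_{i+1}·y_i:
  9, 45, -41  ⇒  2A = 13, A = 6.5.
Then Σ (y_i + y_{i+1})·c_i = 234, so ȳ = 234 / (6·6.5) = 6.

6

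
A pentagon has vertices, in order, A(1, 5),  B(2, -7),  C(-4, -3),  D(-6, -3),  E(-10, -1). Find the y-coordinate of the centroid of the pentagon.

-31/39

Apply Gauss's area formula. First the cross-terms c_i = x_i·y_{i+1} − x_{i+1}·y_i:
  -17, -34, -6, -24, -49  ⇒  2A = -130, A = -65.
Then Σ (y_i + y_{i+1})·c_i = 310, so ȳ = 310 / (6·(-65)) = -31/39.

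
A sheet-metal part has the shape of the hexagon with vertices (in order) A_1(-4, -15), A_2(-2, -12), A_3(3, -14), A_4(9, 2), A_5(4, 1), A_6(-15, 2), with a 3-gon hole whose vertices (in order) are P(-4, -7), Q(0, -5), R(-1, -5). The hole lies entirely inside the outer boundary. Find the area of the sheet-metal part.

234.5

Outer boundary:
A_1→A_2: (-4)(-12) − (-2)(-15) = 18
A_2→A_3: (-2)(-14) − (3)(-12) = 64
A_3→A_4: (3)(2) − (9)(-14) = 132
A_4→A_5: (9)(1) − (4)(2) = 1
A_5→A_6: (4)(2) − (-15)(1) = 23
A_6→A_1: (-15)(-15) − (-4)(2) = 233
Σ = 471
Area = |Σ|/2 = 235.5.
Hole:
P→Q: (-4)(-5) − (0)(-7) = 20
Q→R: (0)(-5) − (-1)(-5) = -5
R→P: (-1)(-7) − (-4)(-5) = -13
Σ = 2
Area = |Σ|/2 = 1.
Net area = 235.5 − 1 = 234.5.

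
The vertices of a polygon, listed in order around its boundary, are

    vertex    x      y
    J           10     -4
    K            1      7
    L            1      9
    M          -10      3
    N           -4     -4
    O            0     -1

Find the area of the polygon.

117.5

Cross-terms: 74, 2, 93, 52, 4, 10  ⇒  Σ = 235
Area = |Σ|/2 = 117.5.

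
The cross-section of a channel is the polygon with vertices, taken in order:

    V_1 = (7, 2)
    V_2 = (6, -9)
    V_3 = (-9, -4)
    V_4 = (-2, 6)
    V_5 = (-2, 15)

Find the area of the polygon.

184.5

Cross-terms: -75, -105, -62, -18, -109  ⇒  Σ = -369
Area = |Σ|/2 = 184.5.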